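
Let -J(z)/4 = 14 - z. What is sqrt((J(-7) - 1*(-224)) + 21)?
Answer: sqrt(161) ≈ 12.689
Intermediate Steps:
J(z) = -56 + 4*z (J(z) = -4*(14 - z) = -56 + 4*z)
sqrt((J(-7) - 1*(-224)) + 21) = sqrt(((-56 + 4*(-7)) - 1*(-224)) + 21) = sqrt(((-56 - 28) + 224) + 21) = sqrt((-84 + 224) + 21) = sqrt(140 + 21) = sqrt(161)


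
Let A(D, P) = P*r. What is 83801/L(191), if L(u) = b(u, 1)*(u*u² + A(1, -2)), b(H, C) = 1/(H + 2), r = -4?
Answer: 83801/36103 ≈ 2.3212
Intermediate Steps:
A(D, P) = -4*P (A(D, P) = P*(-4) = -4*P)
b(H, C) = 1/(2 + H)
L(u) = (8 + u³)/(2 + u) (L(u) = (u*u² - 4*(-2))/(2 + u) = (u³ + 8)/(2 + u) = (8 + u³)/(2 + u))
83801/L(191) = 83801/(((8 + 191³)/(2 + 191))) = 83801/(((8 + 6967871)/193)) = 83801/(((1/193)*6967879)) = 83801/36103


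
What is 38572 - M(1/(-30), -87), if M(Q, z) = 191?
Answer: 38381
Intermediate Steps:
38572 - M(1/(-30), -87) = 38572 - 1*191 = 38572 - 191 = 38381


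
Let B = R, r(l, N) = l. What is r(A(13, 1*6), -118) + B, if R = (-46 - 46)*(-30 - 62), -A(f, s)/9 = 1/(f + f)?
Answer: 220055/26 ≈ 8463.7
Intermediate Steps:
A(f, s) = -9/(2*f) (A(f, s) = -9/(f + f) = -9*1/(2*f) = -9/(2*f))
R = 8464 (R = -92*(-92) = 8464)
B = 8464
r(A(13, 1*6), -118) + B = -9/2/13 + 8464 = -9/2*1/13 + 8464 = -9/26 + 8464 = 220055/26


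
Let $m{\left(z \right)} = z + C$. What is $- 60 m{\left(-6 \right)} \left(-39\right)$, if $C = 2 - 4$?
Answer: $-18720$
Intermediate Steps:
$C = -2$ ($C = 2 - 4 = -2$)
$m{\left(z \right)} = -2 + z$ ($m{\left(z \right)} = z - 2 = -2 + z$)
$- 60 m{\left(-6 \right)} \left(-39\right) = - 60 \left(-2 - 6\right) \left(-39\right) = \left(-60\right) \left(-8\right) \left(-39\right) = 480 \left(-39\right) = -18720$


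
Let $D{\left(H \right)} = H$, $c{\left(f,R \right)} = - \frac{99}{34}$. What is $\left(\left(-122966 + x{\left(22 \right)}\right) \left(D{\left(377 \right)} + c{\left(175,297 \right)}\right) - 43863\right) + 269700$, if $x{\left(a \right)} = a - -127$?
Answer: $- \frac{1554430965}{34} \approx -4.5719 \cdot 10^{7}$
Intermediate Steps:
$c{\left(f,R \right)} = - \frac{99}{34}$ ($c{\left(f,R \right)} = \left(-99\right) \frac{1}{34} = - \frac{99}{34}$)
$x{\left(a \right)} = 127 + a$ ($x{\left(a \right)} = a + 127 = 127 + a$)
$\left(\left(-122966 + x{\left(22 \right)}\right) \left(D{\left(377 \right)} + c{\left(175,297 \right)}\right) - 43863\right) + 269700 = \left(\left(-122966 + \left(127 + 22\right)\right) \left(377 - \frac{99}{34}\right) - 43863\right) + 269700 = \left(\left(-122966 + 149\right) \frac{12719}{34} - 43863\right) + 269700 = \left(\left(-122817\right) \frac{12719}{34} - 43863\right) + 269700 = \left(- \frac{1562109423}{34} - 43863\right) + 269700 = - \frac{1563600765}{34} + 269700 = - \frac{1554430965}{34}$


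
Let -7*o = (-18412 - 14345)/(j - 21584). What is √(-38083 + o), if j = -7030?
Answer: 3*I*√18862585638078/66766 ≈ 195.15*I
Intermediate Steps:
o = -10919/66766 (o = -(-18412 - 14345)/(7*(-7030 - 21584)) = -(-32757)/(7*(-28614)) = -(-32757)*(-1)/(7*28614) = -⅐*10919/9538 = -10919/66766 ≈ -0.16354)
√(-38083 + o) = √(-38083 - 10919/66766) = √(-2542660497/66766) = 3*I*√18862585638078/66766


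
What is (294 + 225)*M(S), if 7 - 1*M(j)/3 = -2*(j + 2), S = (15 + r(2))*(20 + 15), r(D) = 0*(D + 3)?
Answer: 1651977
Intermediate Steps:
r(D) = 0 (r(D) = 0*(3 + D) = 0)
S = 525 (S = (15 + 0)*(20 + 15) = 15*35 = 525)
M(j) = 33 + 6*j (M(j) = 21 - (-6)*(j + 2) = 21 - (-6)*(2 + j) = 21 - 3*(-4 - 2*j) = 21 + (12 + 6*j) = 33 + 6*j)
(294 + 225)*M(S) = (294 + 225)*(33 + 6*525) = 519*(33 + 3150) = 519*3183 = 1651977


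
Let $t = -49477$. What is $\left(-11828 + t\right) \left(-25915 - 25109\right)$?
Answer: $3128026320$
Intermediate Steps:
$\left(-11828 + t\right) \left(-25915 - 25109\right) = \left(-11828 - 49477\right) \left(-25915 - 25109\right) = \left(-61305\right) \left(-51024\right) = 3128026320$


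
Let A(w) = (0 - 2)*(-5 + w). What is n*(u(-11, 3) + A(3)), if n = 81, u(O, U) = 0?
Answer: 324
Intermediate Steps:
A(w) = 10 - 2*w (A(w) = -2*(-5 + w) = 10 - 2*w)
n*(u(-11, 3) + A(3)) = 81*(0 + (10 - 2*3)) = 81*(0 + (10 - 6)) = 81*(0 + 4) = 81*4 = 324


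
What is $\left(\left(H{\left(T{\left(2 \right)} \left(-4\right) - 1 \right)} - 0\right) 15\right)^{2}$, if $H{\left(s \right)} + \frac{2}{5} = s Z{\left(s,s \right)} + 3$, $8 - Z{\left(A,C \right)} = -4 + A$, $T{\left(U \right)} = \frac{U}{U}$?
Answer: $1527696$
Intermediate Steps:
$T{\left(U \right)} = 1$
$Z{\left(A,C \right)} = 12 - A$ ($Z{\left(A,C \right)} = 8 - \left(-4 + A\right) = 12 - A$)
$H{\left(s \right)} = \frac{13}{5} + s \left(12 - s\right)$ ($H{\left(s \right)} = - \frac{2}{5} + \left(s \left(12 - s\right) + 3\right) = - \frac{2}{5} + \left(3 + s \left(12 - s\right)\right) = \frac{13}{5} + s \left(12 - s\right)$)
$\left(\left(H{\left(T{\left(2 \right)} \left(-4\right) - 1 \right)} - 0\right) 15\right)^{2} = \left(\left(\left(\frac{13}{5} - \left(1 \left(-4\right) - 1\right) \left(-12 + \left(1 \left(-4\right) - 1\right)\right)\right) - 0\right) 15\right)^{2} = \left(\left(\left(\frac{13}{5} - \left(-4 - 1\right) \left(-12 - 5\right)\right) + 0\right) 15\right)^{2} = \left(\left(\left(\frac{13}{5} - - 5 \left(-12 - 5\right)\right) + 0\right) 15\right)^{2} = \left(\left(\left(\frac{13}{5} - \left(-5\right) \left(-17\right)\right) + 0\right) 15\right)^{2} = \left(\left(\left(\frac{13}{5} - 85\right) + 0\right) 15\right)^{2} = \left(\left(- \frac{412}{5} + 0\right) 15\right)^{2} = \left(\left(- \frac{412}{5}\right) 15\right)^{2} = \left(-1236\right)^{2} = 1527696$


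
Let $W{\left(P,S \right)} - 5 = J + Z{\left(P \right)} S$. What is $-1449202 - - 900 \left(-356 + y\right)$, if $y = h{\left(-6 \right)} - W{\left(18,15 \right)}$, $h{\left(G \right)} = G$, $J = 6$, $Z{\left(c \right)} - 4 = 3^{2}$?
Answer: $-1960402$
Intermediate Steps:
$Z{\left(c \right)} = 13$ ($Z{\left(c \right)} = 4 + 3^{2} = 4 + 9 = 13$)
$W{\left(P,S \right)} = 11 + 13 S$ ($W{\left(P,S \right)} = 5 + \left(6 + 13 S\right) = 11 + 13 S$)
$y = -212$ ($y = -6 - \left(11 + 13 \cdot 15\right) = -6 - \left(11 + 195\right) = -6 - 206 = -212$)
$-1449202 - - 900 \left(-356 + y\right) = -1449202 - - 900 \left(-356 - 212\right) = -1449202 - \left(-900\right) \left(-568\right) = -1449202 - 511200 = -1960402$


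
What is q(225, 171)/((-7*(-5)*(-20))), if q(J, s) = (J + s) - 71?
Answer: -13/28 ≈ -0.46429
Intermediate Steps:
q(J, s) = -71 + J + s
q(225, 171)/((-7*(-5)*(-20))) = (-71 + 225 + 171)/((-7*(-5)*(-20))) = 325/((35*(-20))) = 325/(-700) = 325*(-1/700) = -13/28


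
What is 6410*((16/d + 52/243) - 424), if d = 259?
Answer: -170941444120/62937 ≈ -2.7161e+6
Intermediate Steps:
6410*((16/d + 52/243) - 424) = 6410*((16/259 + 52/243) - 424) = 6410*(17356/62937 - 424) = 6410*(-26667932/62937) = -170941444120/62937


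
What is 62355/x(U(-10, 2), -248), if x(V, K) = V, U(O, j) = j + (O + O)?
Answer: -20785/6 ≈ -3464.2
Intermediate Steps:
U(O, j) = j + 2*O
62355/x(U(-10, 2), -248) = 62355/(2 + 2*(-10)) = 62355/(2 - 20) = 62355/(-18) = 62355*(-1/18) = -20785/6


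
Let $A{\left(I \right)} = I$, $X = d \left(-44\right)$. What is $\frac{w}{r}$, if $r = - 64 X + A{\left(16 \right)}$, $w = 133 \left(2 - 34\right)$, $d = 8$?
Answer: $- \frac{266}{1409} \approx -0.18879$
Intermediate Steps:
$X = -352$ ($X = 8 \left(-44\right) = -352$)
$w = -4256$ ($w = 133 \left(-32\right) = -4256$)
$r = 22544$ ($r = \left(-64\right) \left(-352\right) + 16 = 22528 + 16 = 22544$)
$\frac{w}{r} = - \frac{4256}{22544} = \left(-4256\right) \frac{1}{22544} = - \frac{266}{1409}$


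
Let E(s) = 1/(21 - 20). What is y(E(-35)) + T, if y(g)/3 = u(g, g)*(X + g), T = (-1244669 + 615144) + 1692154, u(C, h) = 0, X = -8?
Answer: 1062629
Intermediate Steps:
T = 1062629 (T = -629525 + 1692154 = 1062629)
E(s) = 1 (E(s) = 1/1 = 1)
y(g) = 0 (y(g) = 3*(0*(-8 + g)) = 3*0 = 0)
y(E(-35)) + T = 0 + 1062629 = 1062629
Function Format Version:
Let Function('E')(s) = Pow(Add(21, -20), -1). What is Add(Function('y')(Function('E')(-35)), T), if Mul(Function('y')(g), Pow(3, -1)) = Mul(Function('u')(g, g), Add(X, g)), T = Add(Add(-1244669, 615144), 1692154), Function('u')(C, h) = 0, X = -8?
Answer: 1062629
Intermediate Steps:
T = 1062629 (T = Add(-629525, 1692154) = 1062629)
Function('E')(s) = 1 (Function('E')(s) = Pow(1, -1) = 1)
Function('y')(g) = 0 (Function('y')(g) = Mul(3, Mul(0, Add(-8, g))) = Mul(3, 0) = 0)
Add(Function('y')(Function('E')(-35)), T) = Add(0, 1062629) = 1062629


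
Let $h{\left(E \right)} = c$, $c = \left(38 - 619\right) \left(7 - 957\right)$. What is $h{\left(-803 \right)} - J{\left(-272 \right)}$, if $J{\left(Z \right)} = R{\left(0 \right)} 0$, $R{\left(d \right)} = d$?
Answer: $551950$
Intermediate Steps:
$J{\left(Z \right)} = 0$ ($J{\left(Z \right)} = 0 \cdot 0 = 0$)
$c = 551950$ ($c = \left(38 - 619\right) \left(-950\right) = \left(-581\right) \left(-950\right) = 551950$)
$h{\left(E \right)} = 551950$
$h{\left(-803 \right)} - J{\left(-272 \right)} = 551950 - 0 = 551950 + 0 = 551950$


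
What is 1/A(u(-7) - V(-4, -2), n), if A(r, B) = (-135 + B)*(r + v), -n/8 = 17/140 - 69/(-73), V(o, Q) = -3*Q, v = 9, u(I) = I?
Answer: 2555/1466908 ≈ 0.0017418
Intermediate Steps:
n = -21802/2555 (n = -8*(17/140 - 69/(-73)) = -8*(17*(1/140) - 69*(-1/73)) = -8*(17/140 + 69/73) = -8*10901/10220 = -21802/2555 ≈ -8.5331)
A(r, B) = (-135 + B)*(9 + r) (A(r, B) = (-135 + B)*(r + 9) = (-135 + B)*(9 + r))
1/A(u(-7) - V(-4, -2), n) = 1/(-1215 - 135*(-7 - (-3)*(-2)) + 9*(-21802/2555) - 21802*(-7 - (-3)*(-2))/2555) = 1/(-1215 - 135*(-7 - 1*6) - 196218/2555 - 21802*(-7 - 1*6)/2555) = 1/(-1215 - 135*(-7 - 6) - 196218/2555 - 21802*(-7 - 6)/2555) = 1/(-1215 - 135*(-13) - 196218/2555 - 21802/2555*(-13)) = 1/(-1215 + 1755 - 196218/2555 + 283426/2555) = 1/(1466908/2555) = 2555/1466908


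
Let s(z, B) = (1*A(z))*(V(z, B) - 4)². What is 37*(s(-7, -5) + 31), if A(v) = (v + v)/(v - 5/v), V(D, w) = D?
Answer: 22237/2 ≈ 11119.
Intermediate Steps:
A(v) = 2*v/(v - 5/v) (A(v) = (2*v)/(v - 5/v) = 2*v/(v - 5/v))
s(z, B) = 2*z²*(-4 + z)²/(-5 + z²) (s(z, B) = (1*(2*z²/(-5 + z²)))*(z - 4)² = (2*z²/(-5 + z²))*(-4 + z)² = 2*z²*(-4 + z)²/(-5 + z²))
37*(s(-7, -5) + 31) = 37*(2*(-7)²*(-4 - 7)²/(-5 + (-7)²) + 31) = 37*(2*49*(-11)²/(-5 + 49) + 31) = 37*(2*49*121/44 + 31) = 37*(2*49*(1/44)*121 + 31) = 37*(539/2 + 31) = 37*(601/2) = 22237/2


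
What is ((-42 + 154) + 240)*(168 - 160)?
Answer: 2816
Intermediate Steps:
((-42 + 154) + 240)*(168 - 160) = (112 + 240)*8 = 352*8 = 2816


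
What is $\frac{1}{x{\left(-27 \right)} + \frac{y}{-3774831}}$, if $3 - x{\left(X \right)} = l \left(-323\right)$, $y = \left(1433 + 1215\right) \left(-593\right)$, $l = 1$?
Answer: $\frac{3774831}{1232165170} \approx 0.0030636$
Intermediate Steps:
$y = -1570264$ ($y = 2648 \left(-593\right) = -1570264$)
$x{\left(X \right)} = 326$ ($x{\left(X \right)} = 3 - 1 \left(-323\right) = 3 - -323 = 3 + 323 = 326$)
$\frac{1}{x{\left(-27 \right)} + \frac{y}{-3774831}} = \frac{1}{326 - \frac{1570264}{-3774831}} = \frac{1}{326 - - \frac{1570264}{3774831}} = \frac{1}{326 + \frac{1570264}{3774831}} = \frac{1}{\frac{1232165170}{3774831}} = \frac{3774831}{1232165170}$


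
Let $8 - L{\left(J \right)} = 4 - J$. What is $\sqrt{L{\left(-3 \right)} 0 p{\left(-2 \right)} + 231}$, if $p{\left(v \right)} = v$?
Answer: $\sqrt{231} \approx 15.199$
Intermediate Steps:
$L{\left(J \right)} = 4 + J$ ($L{\left(J \right)} = 8 - \left(4 - J\right) = 8 + \left(-4 + J\right) = 4 + J$)
$\sqrt{L{\left(-3 \right)} 0 p{\left(-2 \right)} + 231} = \sqrt{\left(4 - 3\right) 0 \left(-2\right) + 231} = \sqrt{1 \cdot 0 \left(-2\right) + 231} = \sqrt{0 \left(-2\right) + 231} = \sqrt{0 + 231} = \sqrt{231}$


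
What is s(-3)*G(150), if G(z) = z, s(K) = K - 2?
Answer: -750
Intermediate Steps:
s(K) = -2 + K
s(-3)*G(150) = (-2 - 3)*150 = -5*150 = -750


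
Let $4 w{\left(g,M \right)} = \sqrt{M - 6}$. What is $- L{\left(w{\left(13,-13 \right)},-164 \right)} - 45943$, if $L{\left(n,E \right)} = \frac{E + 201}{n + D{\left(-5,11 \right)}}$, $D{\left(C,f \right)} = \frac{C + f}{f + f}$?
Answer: $\frac{- 505373 \sqrt{19} + 552944 i}{- 12 i + 11 \sqrt{19}} \approx -45951.0 + 31.952 i$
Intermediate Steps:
$D{\left(C,f \right)} = \frac{C + f}{2 f}$
$w{\left(g,M \right)} = \frac{\sqrt{-6 + M}}{4}$ ($w{\left(g,M \right)} = \frac{\sqrt{M - 6}}{4} = \frac{\sqrt{-6 + M}}{4}$)
$L{\left(n,E \right)} = \frac{201 + E}{\frac{3}{11} + n}$ ($L{\left(n,E \right)} = \frac{E + 201}{n + \frac{-5 + 11}{2 \cdot 11}} = \frac{201 + E}{n + \frac{1}{2} \cdot \frac{1}{11} \cdot 6} = \frac{201 + E}{n + \frac{3}{11}} = \frac{201 + E}{\frac{3}{11} + n}$)
$- L{\left(w{\left(13,-13 \right)},-164 \right)} - 45943 = - \frac{11 \left(201 - 164\right)}{3 + 11 \frac{\sqrt{-6 - 13}}{4}} - 45943 = - \frac{11 \cdot 37}{3 + 11 \frac{\sqrt{-19}}{4}} - 45943 = - \frac{11 \cdot 37}{3 + 11 \frac{i \sqrt{19}}{4}} - 45943 = - \frac{11 \cdot 37}{3 + \frac{11 i \sqrt{19}}{4}} - 45943 = - \frac{407}{3 + \frac{11 i \sqrt{19}}{4}} - 45943 = -45943 - \frac{407}{3 + \frac{11 i \sqrt{19}}{4}}$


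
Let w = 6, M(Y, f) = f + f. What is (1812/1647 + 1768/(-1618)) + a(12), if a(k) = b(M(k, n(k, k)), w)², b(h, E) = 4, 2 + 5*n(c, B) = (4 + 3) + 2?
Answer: 7109576/444141 ≈ 16.007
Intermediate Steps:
n(c, B) = 7/5 (n(c, B) = -⅖ + ((4 + 3) + 2)/5 = -⅖ + (7 + 2)/5 = -⅖ + (⅕)*9 = -⅖ + 9/5 = 7/5)
M(Y, f) = 2*f
a(k) = 16 (a(k) = 4² = 16)
(1812/1647 + 1768/(-1618)) + a(12) = (1812/1647 + 1768/(-1618)) + 16 = (1812*(1/1647) + 1768*(-1/1618)) + 16 = (604/549 - 884/809) + 16 = 3320/444141 + 16 = 7109576/444141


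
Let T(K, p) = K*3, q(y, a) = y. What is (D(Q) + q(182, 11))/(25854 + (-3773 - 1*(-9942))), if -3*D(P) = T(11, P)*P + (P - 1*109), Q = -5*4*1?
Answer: 445/32023 ≈ 0.013896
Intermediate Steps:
T(K, p) = 3*K
Q = -20 (Q = -20*1 = -20)
D(P) = 109/3 - 34*P/3 (D(P) = -((3*11)*P + (P - 1*109))/3 = -(33*P + (P - 109))/3 = -(33*P + (-109 + P))/3 = -(-109 + 34*P)/3 = 109/3 - 34*P/3)
(D(Q) + q(182, 11))/(25854 + (-3773 - 1*(-9942))) = ((109/3 - 34/3*(-20)) + 182)/(25854 + (-3773 - 1*(-9942))) = ((109/3 + 680/3) + 182)/(25854 + (-3773 + 9942)) = (263 + 182)/(25854 + 6169) = 445/32023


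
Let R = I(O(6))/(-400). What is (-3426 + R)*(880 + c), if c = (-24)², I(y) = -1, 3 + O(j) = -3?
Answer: -124706309/25 ≈ -4.9883e+6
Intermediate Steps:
O(j) = -6 (O(j) = -3 - 3 = -6)
c = 576
R = 1/400 (R = -1/(-400) = -1*(-1/400) = 1/400 ≈ 0.0025000)
(-3426 + R)*(880 + c) = (-3426 + 1/400)*(880 + 576) = -1370399/400*1456 = -124706309/25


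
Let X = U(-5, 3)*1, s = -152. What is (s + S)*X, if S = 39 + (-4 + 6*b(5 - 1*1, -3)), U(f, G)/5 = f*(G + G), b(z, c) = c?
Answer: 20250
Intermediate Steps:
U(f, G) = 10*G*f (U(f, G) = 5*(f*(G + G)) = 5*(f*(2*G)) = 5*(2*G*f) = 10*G*f)
X = -150 (X = (10*3*(-5))*1 = -150*1 = -150)
S = 17 (S = 39 + (-4 + 6*(-3)) = 39 + (-4 - 18) = 39 - 22 = 17)
(s + S)*X = (-152 + 17)*(-150) = -135*(-150) = 20250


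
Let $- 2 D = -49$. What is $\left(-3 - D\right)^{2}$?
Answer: $\frac{3025}{4} \approx 756.25$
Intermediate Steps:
$D = \frac{49}{2}$ ($D = \left(- \frac{1}{2}\right) \left(-49\right) = \frac{49}{2} \approx 24.5$)
$\left(-3 - D\right)^{2} = \left(-3 - \frac{49}{2}\right)^{2} = \left(- \frac{55}{2}\right)^{2} = \frac{3025}{4}$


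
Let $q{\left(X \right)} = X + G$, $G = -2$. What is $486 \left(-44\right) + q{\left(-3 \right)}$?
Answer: $-21389$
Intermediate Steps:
$q{\left(X \right)} = -2 + X$ ($q{\left(X \right)} = X - 2 = -2 + X$)
$486 \left(-44\right) + q{\left(-3 \right)} = 486 \left(-44\right) - 5 = -21384 - 5 = -21389$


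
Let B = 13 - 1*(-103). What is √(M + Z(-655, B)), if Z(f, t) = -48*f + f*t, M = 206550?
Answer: √162010 ≈ 402.50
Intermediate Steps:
B = 116 (B = 13 + 103 = 116)
√(M + Z(-655, B)) = √(206550 - 655*(-48 + 116)) = √(206550 - 655*68) = √(206550 - 44540) = √162010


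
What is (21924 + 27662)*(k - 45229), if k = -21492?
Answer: -3308427506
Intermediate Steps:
(21924 + 27662)*(k - 45229) = (21924 + 27662)*(-21492 - 45229) = 49586*(-66721) = -3308427506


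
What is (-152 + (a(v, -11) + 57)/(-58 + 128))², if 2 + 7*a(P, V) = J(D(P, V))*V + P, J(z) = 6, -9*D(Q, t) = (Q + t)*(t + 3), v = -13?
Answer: 1375000561/60025 ≈ 22907.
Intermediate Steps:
D(Q, t) = -(3 + t)*(Q + t)/9 (D(Q, t) = -(Q + t)*(t + 3)/9 = -(Q + t)*(3 + t)/9 = -(3 + t)*(Q + t)/9)
a(P, V) = -2/7 + P/7 + 6*V/7 (a(P, V) = -2/7 + (6*V + P)/7 = -2/7 + (P + 6*V)/7 = -2/7 + (P/7 + 6*V/7) = -2/7 + P/7 + 6*V/7)
(-152 + (a(v, -11) + 57)/(-58 + 128))² = (-152 + ((-2/7 + (⅐)*(-13) + (6/7)*(-11)) + 57)/(-58 + 128))² = (-152 + ((-2/7 - 13/7 - 66/7) + 57)/70)² = (-152 + (-81/7 + 57)*(1/70))² = (-152 + (318/7)*(1/70))² = (-152 + 159/245)² = (-37081/245)² = 1375000561/60025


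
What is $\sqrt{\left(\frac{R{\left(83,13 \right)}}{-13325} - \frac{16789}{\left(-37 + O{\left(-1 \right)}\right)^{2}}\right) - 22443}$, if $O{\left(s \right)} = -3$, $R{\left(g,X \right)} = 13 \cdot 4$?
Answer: $\frac{3 i \sqrt{6710102845}}{1640} \approx 149.84 i$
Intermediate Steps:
$R{\left(g,X \right)} = 52$
$\sqrt{\left(\frac{R{\left(83,13 \right)}}{-13325} - \frac{16789}{\left(-37 + O{\left(-1 \right)}\right)^{2}}\right) - 22443} = \sqrt{\left(\frac{52}{-13325} - \frac{16789}{\left(-37 - 3\right)^{2}}\right) - 22443} = \sqrt{\left(52 \left(- \frac{1}{13325}\right) - \frac{16789}{\left(-40\right)^{2}}\right) - 22443} = \sqrt{\left(- \frac{4}{1025} - \frac{16789}{1600}\right) - 22443} = \sqrt{- \frac{137721}{13120} - 22443} = \sqrt{- \frac{294589881}{13120}} = \frac{3 i \sqrt{6710102845}}{1640}$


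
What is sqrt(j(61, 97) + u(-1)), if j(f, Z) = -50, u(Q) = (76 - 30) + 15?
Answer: sqrt(11) ≈ 3.3166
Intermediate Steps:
u(Q) = 61 (u(Q) = 46 + 15 = 61)
sqrt(j(61, 97) + u(-1)) = sqrt(-50 + 61) = sqrt(11)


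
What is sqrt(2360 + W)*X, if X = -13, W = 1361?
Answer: -793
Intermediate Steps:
sqrt(2360 + W)*X = sqrt(2360 + 1361)*(-13) = sqrt(3721)*(-13) = 61*(-13) = -793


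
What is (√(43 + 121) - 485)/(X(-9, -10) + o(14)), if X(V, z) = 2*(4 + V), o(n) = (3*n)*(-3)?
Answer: 485/136 - √41/68 ≈ 3.4720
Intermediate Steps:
o(n) = -9*n
X(V, z) = 8 + 2*V
(√(43 + 121) - 485)/(X(-9, -10) + o(14)) = (√(43 + 121) - 485)/((8 + 2*(-9)) - 9*14) = (√164 - 485)/((8 - 18) - 126) = (2*√41 - 485)/(-10 - 126) = (-485 + 2*√41)/(-136) = (-485 + 2*√41)*(-1/136) = 485/136 - √41/68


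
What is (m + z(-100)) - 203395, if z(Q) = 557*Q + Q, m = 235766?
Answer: -23429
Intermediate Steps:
z(Q) = 558*Q
(m + z(-100)) - 203395 = (235766 + 558*(-100)) - 203395 = (235766 - 55800) - 203395 = 179966 - 203395 = -23429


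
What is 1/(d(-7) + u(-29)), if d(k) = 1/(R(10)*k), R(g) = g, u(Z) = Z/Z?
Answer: 70/69 ≈ 1.0145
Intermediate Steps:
u(Z) = 1
d(k) = 1/(10*k)
1/(d(-7) + u(-29)) = 1/((1/10)/(-7) + 1) = 1/((1/10)*(-1/7) + 1) = 1/(-1/70 + 1) = 1/(69/70) = 70/69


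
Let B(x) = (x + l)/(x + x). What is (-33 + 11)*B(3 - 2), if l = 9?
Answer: -110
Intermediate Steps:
B(x) = (9 + x)/(2*x) (B(x) = (x + 9)/(x + x) = (9 + x)/((2*x)) = (9 + x)*(1/(2*x)) = (9 + x)/(2*x))
(-33 + 11)*B(3 - 2) = (-33 + 11)*((9 + (3 - 2))/(2*(3 - 2))) = -11*(9 + 1)/1 = -11*10 = -22*5 = -110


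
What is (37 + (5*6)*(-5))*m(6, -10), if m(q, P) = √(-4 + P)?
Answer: -113*I*√14 ≈ -422.81*I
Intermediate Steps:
(37 + (5*6)*(-5))*m(6, -10) = (37 + (5*6)*(-5))*√(-4 - 10) = (37 + 30*(-5))*√(-14) = (37 - 150)*(I*√14) = -113*I*√14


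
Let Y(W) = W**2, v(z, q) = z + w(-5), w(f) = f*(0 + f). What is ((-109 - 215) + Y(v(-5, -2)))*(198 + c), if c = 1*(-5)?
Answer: 14668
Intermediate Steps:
w(f) = f**2 (w(f) = f*f = f**2)
c = -5
v(z, q) = 25 + z (v(z, q) = z + (-5)**2 = z + 25 = 25 + z)
((-109 - 215) + Y(v(-5, -2)))*(198 + c) = ((-109 - 215) + (25 - 5)**2)*(198 - 5) = (-324 + 20**2)*193 = (-324 + 400)*193 = 76*193 = 14668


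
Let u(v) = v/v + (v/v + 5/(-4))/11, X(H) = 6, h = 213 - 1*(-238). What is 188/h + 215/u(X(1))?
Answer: 99408/451 ≈ 220.42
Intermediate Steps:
h = 451 (h = 213 + 238 = 451)
u(v) = 43/44 (u(v) = 1 + (1 + 5*(-¼))*(1/11) = 1 + (1 - 5/4)*(1/11) = 1 - ¼*1/11 = 1 - 1/44 = 43/44)
188/h + 215/u(X(1)) = 188/451 + 215/(43/44) = 188*(1/451) + 215*(44/43) = 188/451 + 220 = 99408/451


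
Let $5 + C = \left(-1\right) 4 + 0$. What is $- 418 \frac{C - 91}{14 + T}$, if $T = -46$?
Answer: $- \frac{5225}{4} \approx -1306.3$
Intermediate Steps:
$C = -9$ ($C = -5 + \left(\left(-1\right) 4 + 0\right) = -5 + \left(-4 + 0\right) = -5 - 4 = -9$)
$- 418 \frac{C - 91}{14 + T} = - 418 \frac{-9 - 91}{14 - 46} = - 418 \left(- \frac{100}{-32}\right) = - 418 \left(\left(-100\right) \left(- \frac{1}{32}\right)\right) = \left(-418\right) \frac{25}{8} = - \frac{5225}{4}$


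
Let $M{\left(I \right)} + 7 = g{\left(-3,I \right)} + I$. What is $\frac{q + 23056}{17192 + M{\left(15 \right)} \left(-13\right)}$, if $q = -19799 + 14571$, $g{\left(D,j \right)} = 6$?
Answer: $\frac{8914}{8505} \approx 1.0481$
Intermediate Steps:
$q = -5228$
$M{\left(I \right)} = -1 + I$ ($M{\left(I \right)} = -7 + \left(6 + I\right) = -1 + I$)
$\frac{q + 23056}{17192 + M{\left(15 \right)} \left(-13\right)} = \frac{-5228 + 23056}{17192 + \left(-1 + 15\right) \left(-13\right)} = \frac{17828}{17192 + 14 \left(-13\right)} = \frac{17828}{17192 - 182} = \frac{17828}{17010} = 17828 \cdot \frac{1}{17010} = \frac{8914}{8505}$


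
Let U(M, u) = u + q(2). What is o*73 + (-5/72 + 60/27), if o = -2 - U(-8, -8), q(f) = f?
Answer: 21179/72 ≈ 294.15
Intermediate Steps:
U(M, u) = 2 + u (U(M, u) = u + 2 = 2 + u)
o = 4 (o = -2 - (2 - 8) = -2 - 1*(-6) = -2 + 6 = 4)
o*73 + (-5/72 + 60/27) = 4*73 + (-5/72 + 60/27) = 292 + (-5*1/72 + 60*(1/27)) = 292 + (-5/72 + 20/9) = 292 + 155/72 = 21179/72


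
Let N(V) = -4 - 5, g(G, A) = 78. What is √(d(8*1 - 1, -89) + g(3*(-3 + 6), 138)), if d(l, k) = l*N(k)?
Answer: √15 ≈ 3.8730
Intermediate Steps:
N(V) = -9
d(l, k) = -9*l (d(l, k) = l*(-9) = -9*l)
√(d(8*1 - 1, -89) + g(3*(-3 + 6), 138)) = √(-9*(8*1 - 1) + 78) = √(-9*(8 - 1) + 78) = √(-9*7 + 78) = √(-63 + 78) = √15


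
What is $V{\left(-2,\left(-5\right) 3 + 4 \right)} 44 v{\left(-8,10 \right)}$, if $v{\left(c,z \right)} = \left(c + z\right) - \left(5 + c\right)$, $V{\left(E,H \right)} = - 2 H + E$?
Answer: $4400$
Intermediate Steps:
$V{\left(E,H \right)} = E - 2 H$
$v{\left(c,z \right)} = -5 + z$
$V{\left(-2,\left(-5\right) 3 + 4 \right)} 44 v{\left(-8,10 \right)} = \left(-2 - 2 \left(\left(-5\right) 3 + 4\right)\right) 44 \left(-5 + 10\right) = \left(-2 - 2 \left(-15 + 4\right)\right) 44 \cdot 5 = \left(-2 - -22\right) 44 \cdot 5 = \left(-2 + 22\right) 44 \cdot 5 = 20 \cdot 44 \cdot 5 = 880 \cdot 5 = 4400$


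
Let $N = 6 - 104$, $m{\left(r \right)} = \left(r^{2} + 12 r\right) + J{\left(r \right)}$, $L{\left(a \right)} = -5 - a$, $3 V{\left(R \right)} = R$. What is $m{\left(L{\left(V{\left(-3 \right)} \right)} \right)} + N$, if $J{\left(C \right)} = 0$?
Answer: $-130$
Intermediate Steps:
$V{\left(R \right)} = \frac{R}{3}$
$m{\left(r \right)} = r^{2} + 12 r$ ($m{\left(r \right)} = \left(r^{2} + 12 r\right) + 0 = r^{2} + 12 r$)
$N = -98$ ($N = 6 - 104 = -98$)
$m{\left(L{\left(V{\left(-3 \right)} \right)} \right)} + N = \left(-5 - \frac{1}{3} \left(-3\right)\right) \left(12 - \left(5 + \frac{1}{3} \left(-3\right)\right)\right) - 98 = \left(-5 - -1\right) \left(12 - 4\right) - 98 = \left(-5 + 1\right) \left(12 + \left(-5 + 1\right)\right) - 98 = - 4 \left(12 - 4\right) - 98 = \left(-4\right) 8 - 98 = -32 - 98 = -130$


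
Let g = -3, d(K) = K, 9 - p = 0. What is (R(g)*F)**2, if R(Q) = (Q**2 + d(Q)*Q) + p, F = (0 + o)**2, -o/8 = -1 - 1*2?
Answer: 241864704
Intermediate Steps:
p = 9 (p = 9 - 1*0 = 9 + 0 = 9)
o = 24 (o = -8*(-1 - 1*2) = -8*(-1 - 2) = -8*(-3) = 24)
F = 576 (F = (0 + 24)**2 = 24**2 = 576)
R(Q) = 9 + 2*Q**2 (R(Q) = (Q**2 + Q*Q) + 9 = (Q**2 + Q**2) + 9 = 2*Q**2 + 9 = 9 + 2*Q**2)
(R(g)*F)**2 = ((9 + 2*(-3)**2)*576)**2 = ((9 + 2*9)*576)**2 = ((9 + 18)*576)**2 = (27*576)**2 = 15552**2 = 241864704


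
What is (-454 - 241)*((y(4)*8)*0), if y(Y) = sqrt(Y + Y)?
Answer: 0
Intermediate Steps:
y(Y) = sqrt(2)*sqrt(Y) (y(Y) = sqrt(2*Y) = sqrt(2)*sqrt(Y))
(-454 - 241)*((y(4)*8)*0) = (-454 - 241)*(((sqrt(2)*sqrt(4))*8)*0) = -695*(sqrt(2)*2)*8*0 = -695*(2*sqrt(2))*8*0 = -695*16*sqrt(2)*0 = -695*0 = 0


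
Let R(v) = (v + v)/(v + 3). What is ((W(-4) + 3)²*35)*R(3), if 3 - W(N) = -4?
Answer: 3500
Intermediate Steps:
R(v) = 2*v/(3 + v) (R(v) = (2*v)/(3 + v) = 2*v/(3 + v))
W(N) = 7 (W(N) = 3 - 1*(-4) = 3 + 4 = 7)
((W(-4) + 3)²*35)*R(3) = ((7 + 3)²*35)*(2*3/(3 + 3)) = (10²*35)*(2*3/6) = (100*35)*(2*3*(⅙)) = 3500*1 = 3500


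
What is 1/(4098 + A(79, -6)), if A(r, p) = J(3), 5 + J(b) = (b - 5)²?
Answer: 1/4097 ≈ 0.00024408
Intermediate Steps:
J(b) = -5 + (-5 + b)² (J(b) = -5 + (b - 5)² = -5 + (-5 + b)²)
A(r, p) = -1 (A(r, p) = -5 + (-5 + 3)² = -5 + (-2)² = -5 + 4 = -1)
1/(4098 + A(79, -6)) = 1/(4098 - 1) = 1/4097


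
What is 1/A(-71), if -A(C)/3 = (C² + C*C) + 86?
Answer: -1/30504 ≈ -3.2783e-5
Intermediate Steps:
A(C) = -258 - 6*C² (A(C) = -3*((C² + C*C) + 86) = -3*((C² + C²) + 86) = -3*(2*C² + 86) = -3*(86 + 2*C²) = -258 - 6*C²)
1/A(-71) = 1/(-258 - 6*(-71)²) = 1/(-258 - 6*5041) = 1/(-258 - 30246) = 1/(-30504) = -1/30504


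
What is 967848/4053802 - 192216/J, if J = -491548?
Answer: 156868669242/249079783187 ≈ 0.62979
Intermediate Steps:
967848/4053802 - 192216/J = 967848/4053802 - 192216/(-491548) = 967848*(1/4053802) - 192216*(-1/491548) = 483924/2026901 + 48054/122887 = 156868669242/249079783187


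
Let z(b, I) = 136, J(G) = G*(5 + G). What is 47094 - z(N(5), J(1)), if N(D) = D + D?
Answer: 46958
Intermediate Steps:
N(D) = 2*D
47094 - z(N(5), J(1)) = 47094 - 1*136 = 47094 - 136 = 46958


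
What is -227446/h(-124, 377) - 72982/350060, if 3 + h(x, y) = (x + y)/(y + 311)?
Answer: 27389126800239/316979330 ≈ 86407.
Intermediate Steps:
h(x, y) = -3 + (x + y)/(311 + y) (h(x, y) = -3 + (x + y)/(y + 311) = -3 + (x + y)/(311 + y))
-227446/h(-124, 377) - 72982/350060 = -227446*(311 + 377)/(-933 - 124 - 2*377) - 72982/350060 = -227446*688/(-933 - 124 - 754) - 72982*1/350060 = -227446/((1/688)*(-1811)) - 36491/175030 = -227446/(-1811/688) - 36491/175030 = -227446*(-688/1811) - 36491/175030 = 156482848/1811 - 36491/175030 = 27389126800239/316979330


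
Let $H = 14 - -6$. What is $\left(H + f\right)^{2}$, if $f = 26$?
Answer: $2116$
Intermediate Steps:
$H = 20$ ($H = 14 + 6 = 20$)
$\left(H + f\right)^{2} = \left(20 + 26\right)^{2} = 46^{2} = 2116$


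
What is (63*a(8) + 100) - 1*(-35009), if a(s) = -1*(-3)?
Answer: 35298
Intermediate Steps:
a(s) = 3
(63*a(8) + 100) - 1*(-35009) = (63*3 + 100) - 1*(-35009) = (189 + 100) + 35009 = 289 + 35009 = 35298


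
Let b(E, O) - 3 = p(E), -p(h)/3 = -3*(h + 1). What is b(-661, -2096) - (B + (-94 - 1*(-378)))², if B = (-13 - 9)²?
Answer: -595761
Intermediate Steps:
p(h) = 9 + 9*h (p(h) = -(-9)*(h + 1) = -(-9)*(1 + h) = -3*(-3 - 3*h) = 9 + 9*h)
b(E, O) = 12 + 9*E (b(E, O) = 3 + (9 + 9*E) = 12 + 9*E)
B = 484 (B = (-22)² = 484)
b(-661, -2096) - (B + (-94 - 1*(-378)))² = (12 + 9*(-661)) - (484 + (-94 - 1*(-378)))² = (12 - 5949) - (484 + (-94 + 378))² = -5937 - (484 + 284)² = -5937 - 1*768² = -5937 - 1*589824 = -5937 - 589824 = -595761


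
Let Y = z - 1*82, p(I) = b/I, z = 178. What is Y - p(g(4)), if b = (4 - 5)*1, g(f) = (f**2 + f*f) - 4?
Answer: 2689/28 ≈ 96.036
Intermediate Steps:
g(f) = -4 + 2*f**2 (g(f) = (f**2 + f**2) - 4 = 2*f**2 - 4 = -4 + 2*f**2)
b = -1 (b = -1*1 = -1)
p(I) = -1/I
Y = 96 (Y = 178 - 1*82 = 178 - 82 = 96)
Y - p(g(4)) = 96 - (-1)/(-4 + 2*4**2) = 96 - (-1)/(-4 + 2*16) = 96 - (-1)/(-4 + 32) = 96 - (-1)/28 = 96 - 1*(-1/28) = 96 + 1/28 = 2689/28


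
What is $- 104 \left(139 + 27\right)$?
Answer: $-17264$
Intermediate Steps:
$- 104 \left(139 + 27\right) = \left(-104\right) 166 = -17264$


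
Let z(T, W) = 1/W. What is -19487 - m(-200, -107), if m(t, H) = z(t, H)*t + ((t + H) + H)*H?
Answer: -6825195/107 ≈ -63787.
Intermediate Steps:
m(t, H) = H*(t + 2*H) + t/H (m(t, H) = t/H + ((t + H) + H)*H = t/H + ((H + t) + H)*H = t/H + (t + 2*H)*H = t/H + H*(t + 2*H) = H*(t + 2*H) + t/H)
-19487 - m(-200, -107) = -19487 - (-200 + (-107)²*(-200 + 2*(-107)))/(-107) = -19487 - (-1)*(-200 + 11449*(-200 - 214))/107 = -19487 - (-1)*(-200 + 11449*(-414))/107 = -19487 - (-1)*(-200 - 4739886)/107 = -19487 - (-1)*(-4740086)/107 = -19487 - 1*4740086/107 = -19487 - 4740086/107 = -6825195/107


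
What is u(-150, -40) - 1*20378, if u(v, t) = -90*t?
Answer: -16778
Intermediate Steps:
u(-150, -40) - 1*20378 = -90*(-40) - 1*20378 = 3600 - 20378 = -16778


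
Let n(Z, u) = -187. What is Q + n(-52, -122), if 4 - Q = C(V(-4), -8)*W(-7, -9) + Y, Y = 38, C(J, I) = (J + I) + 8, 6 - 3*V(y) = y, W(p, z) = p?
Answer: -593/3 ≈ -197.67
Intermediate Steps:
V(y) = 2 - y/3
C(J, I) = 8 + I + J (C(J, I) = (I + J) + 8 = 8 + I + J)
Q = -32/3 (Q = 4 - ((8 - 8 + (2 - 1/3*(-4)))*(-7) + 38) = 4 - ((8 - 8 + (2 + 4/3))*(-7) + 38) = 4 - ((8 - 8 + 10/3)*(-7) + 38) = 4 - ((10/3)*(-7) + 38) = 4 - (-70/3 + 38) = 4 - 1*44/3 = 4 - 44/3 = -32/3 ≈ -10.667)
Q + n(-52, -122) = -32/3 - 187 = -593/3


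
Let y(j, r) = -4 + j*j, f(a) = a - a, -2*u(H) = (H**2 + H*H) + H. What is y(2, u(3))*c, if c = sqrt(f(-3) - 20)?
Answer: 0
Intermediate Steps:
u(H) = -H**2 - H/2 (u(H) = -((H**2 + H*H) + H)/2 = -((H**2 + H**2) + H)/2 = -(2*H**2 + H)/2 = -(H + 2*H**2)/2 = -H**2 - H/2)
f(a) = 0
y(j, r) = -4 + j**2
c = 2*I*sqrt(5) (c = sqrt(0 - 20) = sqrt(-20) = 2*I*sqrt(5) ≈ 4.4721*I)
y(2, u(3))*c = (-4 + 2**2)*(2*I*sqrt(5)) = (-4 + 4)*(2*I*sqrt(5)) = 0*(2*I*sqrt(5)) = 0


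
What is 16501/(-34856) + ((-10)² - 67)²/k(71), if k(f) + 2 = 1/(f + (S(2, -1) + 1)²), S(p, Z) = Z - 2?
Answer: -2849322449/5193544 ≈ -548.63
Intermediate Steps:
S(p, Z) = -2 + Z
k(f) = -2 + 1/(4 + f) (k(f) = -2 + 1/(f + ((-2 - 1) + 1)²) = -2 + 1/(f + (-3 + 1)²) = -2 + 1/(f + (-2)²) = -2 + 1/(f + 4) = -2 + 1/(4 + f))
16501/(-34856) + ((-10)² - 67)²/k(71) = 16501/(-34856) + ((-10)² - 67)²/(((-7 - 2*71)/(4 + 71))) = 16501*(-1/34856) + (100 - 67)²/(((-7 - 142)/75)) = -16501/34856 + 33²/(((1/75)*(-149))) = -16501/34856 + 1089/(-149/75) = -16501/34856 + 1089*(-75/149) = -16501/34856 - 81675/149 = -2849322449/5193544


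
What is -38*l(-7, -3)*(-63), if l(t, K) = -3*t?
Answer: 50274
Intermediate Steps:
-38*l(-7, -3)*(-63) = -(-114)*(-7)*(-63) = -38*21*(-63) = -798*(-63) = 50274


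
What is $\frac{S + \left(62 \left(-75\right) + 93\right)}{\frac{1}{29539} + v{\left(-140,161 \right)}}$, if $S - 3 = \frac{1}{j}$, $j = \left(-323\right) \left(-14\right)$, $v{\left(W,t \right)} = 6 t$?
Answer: $- \frac{608302150793}{129033800350} \approx -4.7143$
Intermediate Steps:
$j = 4522$
$S = \frac{13567}{4522}$ ($S = 3 + \frac{1}{4522} = \frac{13567}{4522} \approx 3.0002$)
$\frac{S + \left(62 \left(-75\right) + 93\right)}{\frac{1}{29539} + v{\left(-140,161 \right)}} = \frac{\frac{13567}{4522} + \left(62 \left(-75\right) + 93\right)}{\frac{1}{29539} + 6 \cdot 161} = \frac{\frac{13567}{4522} + \left(-4650 + 93\right)}{\frac{1}{29539} + 966} = \frac{\frac{13567}{4522} - 4557}{\frac{28534675}{29539}} = \left(- \frac{20593187}{4522}\right) \frac{29539}{28534675} = - \frac{608302150793}{129033800350}$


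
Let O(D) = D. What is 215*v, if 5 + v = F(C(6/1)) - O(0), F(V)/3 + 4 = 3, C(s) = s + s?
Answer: -1720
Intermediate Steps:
C(s) = 2*s
F(V) = -3 (F(V) = -12 + 3*3 = -12 + 9 = -3)
v = -8 (v = -5 + (-3 - 1*0) = -5 + (-3 + 0) = -5 - 3 = -8)
215*v = 215*(-8) = -1720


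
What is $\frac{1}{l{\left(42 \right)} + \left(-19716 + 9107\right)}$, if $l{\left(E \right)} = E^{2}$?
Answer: $- \frac{1}{8845} \approx -0.00011306$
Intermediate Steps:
$\frac{1}{l{\left(42 \right)} + \left(-19716 + 9107\right)} = \frac{1}{42^{2} + \left(-19716 + 9107\right)} = \frac{1}{1764 - 10609} = \frac{1}{-8845} = - \frac{1}{8845}$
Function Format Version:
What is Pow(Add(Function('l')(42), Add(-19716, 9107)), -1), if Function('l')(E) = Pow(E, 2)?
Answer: Rational(-1, 8845) ≈ -0.00011306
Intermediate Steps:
Pow(Add(Function('l')(42), Add(-19716, 9107)), -1) = Pow(Add(Pow(42, 2), Add(-19716, 9107)), -1) = Pow(Add(1764, -10609), -1) = Pow(-8845, -1) = Rational(-1, 8845)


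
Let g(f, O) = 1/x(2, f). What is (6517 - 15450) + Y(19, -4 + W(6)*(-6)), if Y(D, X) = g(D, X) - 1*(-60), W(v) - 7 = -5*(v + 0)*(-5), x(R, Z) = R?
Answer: -17745/2 ≈ -8872.5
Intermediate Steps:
W(v) = 7 + 25*v (W(v) = 7 - 5*(v + 0)*(-5) = 7 - 5*v*(-5) = 7 + 25*v)
g(f, O) = ½ (g(f, O) = 1/2 = ½)
Y(D, X) = 121/2 (Y(D, X) = ½ - 1*(-60) = ½ + 60 = 121/2)
(6517 - 15450) + Y(19, -4 + W(6)*(-6)) = (6517 - 15450) + 121/2 = -8933 + 121/2 = -17745/2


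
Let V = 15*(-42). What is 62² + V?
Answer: 3214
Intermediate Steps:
V = -630
62² + V = 62² - 630 = 3844 - 630 = 3214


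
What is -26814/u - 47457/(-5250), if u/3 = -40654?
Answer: 329373563/35572250 ≈ 9.2593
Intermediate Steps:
u = -121962 (u = 3*(-40654) = -121962)
-26814/u - 47457/(-5250) = -26814/(-121962) - 47457/(-5250) = -26814*(-1/121962) - 47457*(-1/5250) = 4469/20327 + 15819/1750 = 329373563/35572250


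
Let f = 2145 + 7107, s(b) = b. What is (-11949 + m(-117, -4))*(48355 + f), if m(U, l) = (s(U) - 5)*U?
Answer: 133936275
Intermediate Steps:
f = 9252
m(U, l) = U*(-5 + U) (m(U, l) = (U - 5)*U = (-5 + U)*U = U*(-5 + U))
(-11949 + m(-117, -4))*(48355 + f) = (-11949 - 117*(-5 - 117))*(48355 + 9252) = (-11949 - 117*(-122))*57607 = (-11949 + 14274)*57607 = 2325*57607 = 133936275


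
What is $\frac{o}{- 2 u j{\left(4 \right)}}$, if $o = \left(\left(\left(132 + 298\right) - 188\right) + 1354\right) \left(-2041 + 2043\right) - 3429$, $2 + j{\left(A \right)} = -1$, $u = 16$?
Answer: $- \frac{79}{32} \approx -2.4688$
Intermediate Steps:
$j{\left(A \right)} = -3$ ($j{\left(A \right)} = -2 - 1 = -3$)
$o = -237$ ($o = \left(\left(430 - 188\right) + 1354\right) 2 - 3429 = \left(242 + 1354\right) 2 - 3429 = 1596 \cdot 2 - 3429 = 3192 - 3429 = -237$)
$\frac{o}{- 2 u j{\left(4 \right)}} = - \frac{237}{\left(-2\right) 16 \left(-3\right)} = - \frac{237}{\left(-32\right) \left(-3\right)} = - \frac{237}{96} = \left(-237\right) \frac{1}{96} = - \frac{79}{32}$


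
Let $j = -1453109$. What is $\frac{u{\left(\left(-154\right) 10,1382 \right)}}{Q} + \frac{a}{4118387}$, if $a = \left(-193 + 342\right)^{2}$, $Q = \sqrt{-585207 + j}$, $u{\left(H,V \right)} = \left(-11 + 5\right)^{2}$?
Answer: $\frac{22201}{4118387} - \frac{18 i \sqrt{509579}}{509579} \approx 0.0053907 - 0.025215 i$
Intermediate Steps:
$u{\left(H,V \right)} = 36$ ($u{\left(H,V \right)} = \left(-6\right)^{2} = 36$)
$Q = 2 i \sqrt{509579}$ ($Q = \sqrt{-585207 - 1453109} = \sqrt{-2038316} = 2 i \sqrt{509579} \approx 1427.7 i$)
$a = 22201$ ($a = 149^{2} = 22201$)
$\frac{u{\left(\left(-154\right) 10,1382 \right)}}{Q} + \frac{a}{4118387} = \frac{36}{2 i \sqrt{509579}} + \frac{22201}{4118387} = 36 \left(- \frac{i \sqrt{509579}}{1019158}\right) + 22201 \cdot \frac{1}{4118387} = - \frac{18 i \sqrt{509579}}{509579} + \frac{22201}{4118387} = \frac{22201}{4118387} - \frac{18 i \sqrt{509579}}{509579}$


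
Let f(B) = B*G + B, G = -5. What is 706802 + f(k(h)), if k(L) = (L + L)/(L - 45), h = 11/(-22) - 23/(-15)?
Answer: 932272086/1319 ≈ 7.0680e+5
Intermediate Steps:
h = 31/30 (h = 11*(-1/22) - 23*(-1/15) = -1/2 + 23/15 = 31/30 ≈ 1.0333)
k(L) = 2*L/(-45 + L) (k(L) = (2*L)/(-45 + L) = 2*L/(-45 + L))
f(B) = -4*B (f(B) = B*(-5) + B = -5*B + B = -4*B)
706802 + f(k(h)) = 706802 - 8*31/(30*(-45 + 31/30)) = 706802 - 8*31/(30*(-1319/30)) = 706802 - 8*31*(-30)/(30*1319) = 706802 - 4*(-62/1319) = 706802 + 248/1319 = 932272086/1319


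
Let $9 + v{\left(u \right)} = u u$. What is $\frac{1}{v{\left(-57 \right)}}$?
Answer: $\frac{1}{3240} \approx 0.00030864$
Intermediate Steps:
$v{\left(u \right)} = -9 + u^{2}$ ($v{\left(u \right)} = -9 + u u = -9 + u^{2}$)
$\frac{1}{v{\left(-57 \right)}} = \frac{1}{-9 + \left(-57\right)^{2}} = \frac{1}{-9 + 3249} = \frac{1}{3240}$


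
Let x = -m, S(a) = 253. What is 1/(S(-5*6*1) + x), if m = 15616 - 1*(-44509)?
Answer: -1/59872 ≈ -1.6702e-5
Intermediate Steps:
m = 60125 (m = 15616 + 44509 = 60125)
x = -60125 (x = -1*60125 = -60125)
1/(S(-5*6*1) + x) = 1/(253 - 60125) = 1/(-59872) = -1/59872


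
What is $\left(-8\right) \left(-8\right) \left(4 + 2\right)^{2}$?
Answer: $2304$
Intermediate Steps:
$\left(-8\right) \left(-8\right) \left(4 + 2\right)^{2} = 64 \cdot 6^{2} = 64 \cdot 36 = 2304$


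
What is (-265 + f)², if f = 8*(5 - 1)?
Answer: 54289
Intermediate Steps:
f = 32 (f = 8*4 = 32)
(-265 + f)² = (-265 + 32)² = (-233)² = 54289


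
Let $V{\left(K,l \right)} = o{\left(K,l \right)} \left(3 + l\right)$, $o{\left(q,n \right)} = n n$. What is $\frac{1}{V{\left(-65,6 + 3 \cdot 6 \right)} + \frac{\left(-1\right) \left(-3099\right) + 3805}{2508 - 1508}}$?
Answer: $\frac{125}{1944863} \approx 6.4272 \cdot 10^{-5}$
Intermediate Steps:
$o{\left(q,n \right)} = n^{2}$
$V{\left(K,l \right)} = l^{2} \left(3 + l\right)$
$\frac{1}{V{\left(-65,6 + 3 \cdot 6 \right)} + \frac{\left(-1\right) \left(-3099\right) + 3805}{2508 - 1508}} = \frac{1}{\left(6 + 3 \cdot 6\right)^{2} \left(3 + \left(6 + 3 \cdot 6\right)\right) + \frac{\left(-1\right) \left(-3099\right) + 3805}{2508 - 1508}} = \frac{1}{\left(6 + 18\right)^{2} \left(3 + \left(6 + 18\right)\right) + \frac{3099 + 3805}{1000}} = \frac{1}{24^{2} \left(3 + 24\right) + 6904 \cdot \frac{1}{1000}} = \frac{1}{576 \cdot 27 + \frac{863}{125}} = \frac{1}{15552 + \frac{863}{125}} = \frac{1}{\frac{1944863}{125}} = \frac{125}{1944863}$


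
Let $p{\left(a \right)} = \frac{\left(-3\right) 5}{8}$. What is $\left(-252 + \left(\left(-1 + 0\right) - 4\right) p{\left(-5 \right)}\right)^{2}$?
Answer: $\frac{3767481}{64} \approx 58867.0$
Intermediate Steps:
$p{\left(a \right)} = - \frac{15}{8}$ ($p{\left(a \right)} = \left(-15\right) \frac{1}{8} = - \frac{15}{8}$)
$\left(-252 + \left(\left(-1 + 0\right) - 4\right) p{\left(-5 \right)}\right)^{2} = \left(-252 + \left(\left(-1 + 0\right) - 4\right) \left(- \frac{15}{8}\right)\right)^{2} = \left(-252 + \left(-1 - 4\right) \left(- \frac{15}{8}\right)\right)^{2} = \left(-252 - - \frac{75}{8}\right)^{2} = \left(-252 + \frac{75}{8}\right)^{2} = \left(- \frac{1941}{8}\right)^{2} = \frac{3767481}{64}$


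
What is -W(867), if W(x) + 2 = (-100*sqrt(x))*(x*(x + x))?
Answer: 2 + 2555742600*sqrt(3) ≈ 4.4267e+9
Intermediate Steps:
W(x) = -2 - 200*x**(5/2) (W(x) = -2 + (-100*sqrt(x))*(x*(x + x)) = -2 + (-100*sqrt(x))*(x*(2*x)) = -2 + (-100*sqrt(x))*(2*x**2) = -2 - 200*x**(5/2))
-W(867) = -(-2 - 2555742600*sqrt(3)) = 2 + 2555742600*sqrt(3)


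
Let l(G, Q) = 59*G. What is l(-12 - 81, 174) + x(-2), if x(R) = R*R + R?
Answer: -5485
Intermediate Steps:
x(R) = R + R² (x(R) = R² + R = R + R²)
l(-12 - 81, 174) + x(-2) = 59*(-12 - 81) - 2*(1 - 2) = 59*(-93) - 2*(-1) = -5487 + 2 = -5485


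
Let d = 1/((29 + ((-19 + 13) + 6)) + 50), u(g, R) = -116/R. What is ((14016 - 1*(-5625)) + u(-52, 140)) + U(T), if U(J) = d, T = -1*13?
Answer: 54305109/2765 ≈ 19640.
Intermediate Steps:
T = -13
d = 1/79 (d = 1/((29 + (-6 + 6)) + 50) = 1/((29 + 0) + 50) = 1/(29 + 50) = 1/79 ≈ 0.012658)
U(J) = 1/79
((14016 - 1*(-5625)) + u(-52, 140)) + U(T) = ((14016 - 1*(-5625)) - 116/140) + 1/79 = ((14016 + 5625) - 116*1/140) + 1/79 = (19641 - 29/35) + 1/79 = 687406/35 + 1/79 = 54305109/2765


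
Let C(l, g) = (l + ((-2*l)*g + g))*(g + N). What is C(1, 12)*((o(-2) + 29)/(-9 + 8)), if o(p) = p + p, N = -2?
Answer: 2750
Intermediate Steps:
C(l, g) = (-2 + g)*(g + l - 2*g*l) (C(l, g) = (l + ((-2*l)*g + g))*(g - 2) = (l + (-2*g*l + g))*(-2 + g) = (l + (g - 2*g*l))*(-2 + g) = (g + l - 2*g*l)*(-2 + g) = (-2 + g)*(g + l - 2*g*l))
o(p) = 2*p
C(1, 12)*((o(-2) + 29)/(-9 + 8)) = (12**2 - 2*12 - 2*1 - 2*1*12**2 + 5*12*1)*((2*(-2) + 29)/(-9 + 8)) = (144 - 24 - 2 - 2*1*144 + 60)*((-4 + 29)/(-1)) = (144 - 24 - 2 - 288 + 60)*(25*(-1)) = -110*(-25) = 2750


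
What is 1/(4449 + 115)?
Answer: 1/4564 ≈ 0.00021911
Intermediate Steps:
1/(4449 + 115) = 1/4564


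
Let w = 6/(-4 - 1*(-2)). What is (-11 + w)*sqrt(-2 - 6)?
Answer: -28*I*sqrt(2) ≈ -39.598*I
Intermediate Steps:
w = -3 (w = 6/(-4 + 2) = 6/(-2) = 6*(-1/2) = -3)
(-11 + w)*sqrt(-2 - 6) = (-11 - 3)*sqrt(-2 - 6) = -28*I*sqrt(2)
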